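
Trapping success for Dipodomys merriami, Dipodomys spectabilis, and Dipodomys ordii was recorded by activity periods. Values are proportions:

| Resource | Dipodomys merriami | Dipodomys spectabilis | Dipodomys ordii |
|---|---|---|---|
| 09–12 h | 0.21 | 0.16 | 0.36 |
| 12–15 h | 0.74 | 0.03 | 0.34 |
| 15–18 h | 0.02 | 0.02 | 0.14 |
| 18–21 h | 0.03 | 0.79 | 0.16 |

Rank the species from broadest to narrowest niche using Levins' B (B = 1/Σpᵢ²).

Σp_merrᵢ² = 0.21² + 0.74² + 0.02² + 0.03² = 0.0441 + 0.5476 + 0.0004 + 0.0009 = 0.5930
B_merr = 1 / 0.5930 = 1.6863
Σp_specᵢ² = 0.16² + 0.03² + 0.02² + 0.79² = 0.0256 + 0.0009 + 0.0004 + 0.6241 = 0.6510
B_spec = 1 / 0.6510 = 1.5361
Σp_ordiᵢ² = 0.36² + 0.34² + 0.14² + 0.16² = 0.1296 + 0.1156 + 0.0196 + 0.0256 = 0.2904
B_ordi = 1 / 0.2904 = 3.4435
Ranking by B (broadest → narrowest): Dipodomys ordii (3.44) > Dipodomys merriami (1.69) > Dipodomys spectabilis (1.54)

Dipodomys ordii > Dipodomys merriami > Dipodomys spectabilis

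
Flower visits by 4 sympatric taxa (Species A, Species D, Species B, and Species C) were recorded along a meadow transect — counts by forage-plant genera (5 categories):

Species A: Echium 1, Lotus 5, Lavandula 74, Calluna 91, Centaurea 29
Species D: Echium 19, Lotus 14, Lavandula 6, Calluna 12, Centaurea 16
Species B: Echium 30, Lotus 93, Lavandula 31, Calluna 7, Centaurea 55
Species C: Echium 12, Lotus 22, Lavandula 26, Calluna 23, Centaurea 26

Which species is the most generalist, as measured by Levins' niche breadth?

Species C

Proportions for Species A (n=200): 1/200=0.0050, 5/200=0.0250, 74/200=0.3700, 91/200=0.4550, 29/200=0.1450
Proportions for Species D (n=67): 19/67=0.2836, 14/67=0.2090, 6/67=0.0896, 12/67=0.1791, 16/67=0.2388
Proportions for Species B (n=216): 30/216=0.1389, 93/216=0.4306, 31/216=0.1435, 7/216=0.0324, 55/216=0.2546
Proportions for Species C (n=109): 12/109=0.1101, 22/109=0.2018, 26/109=0.2385, 23/109=0.2110, 26/109=0.2385
Σp_Aᵢ² = 0.0050² + 0.0250² + 0.3700² + 0.4550² + 0.1450² = 0.000025 + 0.000625 + 0.136900 + 0.207025 + 0.021025 = 0.365600
B_A = 1 / 0.365600 = 2.7352
Σp_Dᵢ² = 0.2836² + 0.2090² + 0.0896² + 0.1791² + 0.2388² = 0.080429 + 0.043681 + 0.008028 + 0.032077 + 0.057025 = 0.221240
B_D = 1 / 0.221240 = 4.5200
Σp_Bᵢ² = 0.1389² + 0.4306² + 0.1435² + 0.0324² + 0.2546² = 0.019293 + 0.185416 + 0.020592 + 0.001050 + 0.064821 = 0.291172
B_B = 1 / 0.291172 = 3.4344
Σp_Cᵢ² = 0.1101² + 0.2018² + 0.2385² + 0.2110² + 0.2385² = 0.012122 + 0.040723 + 0.056882 + 0.044521 + 0.056882 = 0.211130
B_C = 1 / 0.211130 = 4.7364
Highest B → broadest niche (most generalist): Species C (B = 4.74).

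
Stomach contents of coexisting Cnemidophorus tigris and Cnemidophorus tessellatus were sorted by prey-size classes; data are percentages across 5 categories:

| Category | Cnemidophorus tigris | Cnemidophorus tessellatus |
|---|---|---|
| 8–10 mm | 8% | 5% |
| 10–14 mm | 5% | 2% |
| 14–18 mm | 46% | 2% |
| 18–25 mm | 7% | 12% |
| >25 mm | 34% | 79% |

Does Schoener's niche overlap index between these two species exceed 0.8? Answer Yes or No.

No

Convert percentages to proportions (divide by 100).
Σ|p₁ᵢ − p₂ᵢ| = 0.03 + 0.03 + 0.44 + 0.05 + 0.45 = 1.00
D = 1 − ½ × 1.00 = 1 − 0.500 = 0.5000
D = 0.5000 < 0.8 → No.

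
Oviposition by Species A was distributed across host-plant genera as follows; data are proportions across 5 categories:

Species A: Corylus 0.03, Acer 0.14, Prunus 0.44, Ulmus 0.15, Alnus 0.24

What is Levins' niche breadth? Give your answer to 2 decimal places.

Σpᵢ² = 0.03² + 0.14² + 0.44² + 0.15² + 0.24² = 0.0009 + 0.0196 + 0.1936 + 0.0225 + 0.0576 = 0.2942
B = 1 / 0.2942 = 3.3990

3.40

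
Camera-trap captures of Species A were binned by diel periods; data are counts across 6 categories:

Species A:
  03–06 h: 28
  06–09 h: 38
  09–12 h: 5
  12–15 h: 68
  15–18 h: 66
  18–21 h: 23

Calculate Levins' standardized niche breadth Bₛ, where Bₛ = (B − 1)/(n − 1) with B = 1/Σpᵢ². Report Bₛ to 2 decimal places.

Proportions for Species A (n=228): 28/228=0.1228, 38/228=0.1667, 5/228=0.0219, 68/228=0.2982, 66/228=0.2895, 23/228=0.1009
Σpᵢ² = 0.1228² + 0.1667² + 0.0219² + 0.2982² + 0.2895² + 0.1009² = 0.015080 + 0.027789 + 0.000480 + 0.088923 + 0.083810 + 0.010181 = 0.226263
B = 1 / 0.226263 = 4.4196
Bₛ = (B − 1)/(n − 1) = (4.4196 − 1)/(6 − 1) = 3.4196/5 = 0.6839

0.68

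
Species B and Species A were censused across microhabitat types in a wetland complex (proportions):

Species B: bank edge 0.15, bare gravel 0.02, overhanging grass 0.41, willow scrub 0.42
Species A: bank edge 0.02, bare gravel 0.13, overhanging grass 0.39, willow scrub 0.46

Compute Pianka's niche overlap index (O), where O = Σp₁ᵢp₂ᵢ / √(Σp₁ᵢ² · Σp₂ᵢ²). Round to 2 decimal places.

Σ p₁ᵢp₂ᵢ = 0.0030 + 0.0026 + 0.1599 + 0.1932 = 0.3587
Σp_1ᵢ² = 0.15² + 0.02² + 0.41² + 0.42² = 0.0225 + 0.0004 + 0.1681 + 0.1764 = 0.3674
Σp_2ᵢ² = 0.02² + 0.13² + 0.39² + 0.46² = 0.0004 + 0.0169 + 0.1521 + 0.2116 = 0.3810
O = 0.3587 / √(0.3674 × 0.3810) = 0.3587 / 0.37414 = 0.9587

0.96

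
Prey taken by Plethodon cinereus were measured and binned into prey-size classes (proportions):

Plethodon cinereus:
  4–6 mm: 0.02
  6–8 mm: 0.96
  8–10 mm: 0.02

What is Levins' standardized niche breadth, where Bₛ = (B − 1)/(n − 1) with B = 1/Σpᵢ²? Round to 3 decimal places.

Σpᵢ² = 0.02² + 0.96² + 0.02² = 0.0004 + 0.9216 + 0.0004 = 0.9224
B = 1 / 0.9224 = 1.08413
Bₛ = (B − 1)/(n − 1) = (1.08413 − 1)/(3 − 1) = 0.08413/2 = 0.04207

0.042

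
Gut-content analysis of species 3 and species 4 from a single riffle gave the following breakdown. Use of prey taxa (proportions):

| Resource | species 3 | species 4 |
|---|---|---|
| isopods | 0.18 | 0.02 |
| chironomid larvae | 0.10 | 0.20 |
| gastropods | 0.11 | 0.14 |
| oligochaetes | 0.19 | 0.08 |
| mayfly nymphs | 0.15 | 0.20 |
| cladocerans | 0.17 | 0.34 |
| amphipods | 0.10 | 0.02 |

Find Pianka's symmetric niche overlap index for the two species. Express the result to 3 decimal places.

0.783

Σ p₁ᵢp₂ᵢ = 0.0036 + 0.0200 + 0.0154 + 0.0152 + 0.0300 + 0.0578 + 0.0020 = 0.1440
Σp_1ᵢ² = 0.18² + 0.10² + 0.11² + 0.19² + 0.15² + 0.17² + 0.10² = 0.0324 + 0.0100 + 0.0121 + 0.0361 + 0.0225 + 0.0289 + 0.0100 = 0.1520
Σp_2ᵢ² = 0.02² + 0.20² + 0.14² + 0.08² + 0.20² + 0.34² + 0.02² = 0.0004 + 0.0400 + 0.0196 + 0.0064 + 0.0400 + 0.1156 + 0.0004 = 0.2224
O = 0.1440 / √(0.1520 × 0.2224) = 0.1440 / 0.183861 = 0.78320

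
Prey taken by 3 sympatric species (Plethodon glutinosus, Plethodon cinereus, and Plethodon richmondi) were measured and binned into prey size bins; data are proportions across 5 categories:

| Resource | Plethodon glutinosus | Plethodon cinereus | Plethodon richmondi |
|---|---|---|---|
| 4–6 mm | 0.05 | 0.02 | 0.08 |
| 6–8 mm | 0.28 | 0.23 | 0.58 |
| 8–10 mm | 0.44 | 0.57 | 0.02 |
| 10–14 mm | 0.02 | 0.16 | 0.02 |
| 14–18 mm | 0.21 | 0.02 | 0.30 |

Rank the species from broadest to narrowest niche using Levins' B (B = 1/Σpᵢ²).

Plethodon glutinosus > Plethodon cinereus > Plethodon richmondi

Σp_glutᵢ² = 0.05² + 0.28² + 0.44² + 0.02² + 0.21² = 0.0025 + 0.0784 + 0.1936 + 0.0004 + 0.0441 = 0.3190
B_glut = 1 / 0.3190 = 3.1348
Σp_cineᵢ² = 0.02² + 0.23² + 0.57² + 0.16² + 0.02² = 0.0004 + 0.0529 + 0.3249 + 0.0256 + 0.0004 = 0.4042
B_cine = 1 / 0.4042 = 2.4740
Σp_richᵢ² = 0.08² + 0.58² + 0.02² + 0.02² + 0.30² = 0.0064 + 0.3364 + 0.0004 + 0.0004 + 0.0900 = 0.4336
B_rich = 1 / 0.4336 = 2.3063
Ranking by B (broadest → narrowest): Plethodon glutinosus (3.13) > Plethodon cinereus (2.47) > Plethodon richmondi (2.31)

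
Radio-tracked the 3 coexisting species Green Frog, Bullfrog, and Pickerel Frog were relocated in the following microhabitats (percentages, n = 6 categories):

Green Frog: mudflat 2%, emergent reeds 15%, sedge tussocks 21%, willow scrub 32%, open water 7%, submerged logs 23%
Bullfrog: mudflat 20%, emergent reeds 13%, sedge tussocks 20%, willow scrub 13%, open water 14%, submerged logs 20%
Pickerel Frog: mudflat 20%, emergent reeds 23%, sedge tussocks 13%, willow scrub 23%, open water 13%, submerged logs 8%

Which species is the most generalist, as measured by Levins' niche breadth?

Bullfrog

Convert percentages to proportions (divide by 100).
Σp_Greeᵢ² = 0.02² + 0.15² + 0.21² + 0.32² + 0.07² + 0.23² = 0.0004 + 0.0225 + 0.0441 + 0.1024 + 0.0049 + 0.0529 = 0.2272
B_Gree = 1 / 0.2272 = 4.4014
Σp_Bullᵢ² = 0.20² + 0.13² + 0.20² + 0.13² + 0.14² + 0.20² = 0.0400 + 0.0169 + 0.0400 + 0.0169 + 0.0196 + 0.0400 = 0.1734
B_Bull = 1 / 0.1734 = 5.7670
Σp_Pickᵢ² = 0.20² + 0.23² + 0.13² + 0.23² + 0.13² + 0.08² = 0.0400 + 0.0529 + 0.0169 + 0.0529 + 0.0169 + 0.0064 = 0.1860
B_Pick = 1 / 0.1860 = 5.3763
Highest B → broadest niche (most generalist): Bullfrog (B = 5.77).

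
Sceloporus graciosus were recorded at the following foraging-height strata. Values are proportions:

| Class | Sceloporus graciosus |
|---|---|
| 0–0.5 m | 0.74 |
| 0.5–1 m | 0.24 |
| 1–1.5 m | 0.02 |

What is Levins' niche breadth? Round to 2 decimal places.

Σpᵢ² = 0.74² + 0.24² + 0.02² = 0.5476 + 0.0576 + 0.0004 = 0.6056
B = 1 / 0.6056 = 1.6513

1.65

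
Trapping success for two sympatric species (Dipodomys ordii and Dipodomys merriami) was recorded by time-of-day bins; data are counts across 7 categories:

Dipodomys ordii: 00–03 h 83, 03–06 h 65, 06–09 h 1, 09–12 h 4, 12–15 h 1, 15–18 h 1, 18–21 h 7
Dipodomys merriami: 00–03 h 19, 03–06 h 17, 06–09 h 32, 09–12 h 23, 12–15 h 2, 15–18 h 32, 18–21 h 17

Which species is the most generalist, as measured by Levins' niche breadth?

Proportions for Dipodomys ordii (n=162): 83/162=0.5123, 65/162=0.4012, 1/162=0.0062, 4/162=0.0247, 1/162=0.0062, 1/162=0.0062, 7/162=0.0432
Proportions for Dipodomys merriami (n=142): 19/142=0.1338, 17/142=0.1197, 32/142=0.2254, 23/142=0.1620, 2/142=0.0141, 32/142=0.2254, 17/142=0.1197
Σp_ordiᵢ² = 0.5123² + 0.4012² + 0.0062² + 0.0247² + 0.0062² + 0.0062² + 0.0432² = 0.262451 + 0.160961 + 0.000038 + 0.000610 + 0.000038 + 0.000038 + 0.001866 = 0.426002
B_ordi = 1 / 0.426002 = 2.3474
Σp_merrᵢ² = 0.1338² + 0.1197² + 0.2254² + 0.1620² + 0.0141² + 0.2254² + 0.1197² = 0.017902 + 0.014328 + 0.050805 + 0.026244 + 0.000199 + 0.050805 + 0.014328 = 0.174611
B_merr = 1 / 0.174611 = 5.7270
Highest B → broadest niche (most generalist): Dipodomys merriami (B = 5.73).

Dipodomys merriami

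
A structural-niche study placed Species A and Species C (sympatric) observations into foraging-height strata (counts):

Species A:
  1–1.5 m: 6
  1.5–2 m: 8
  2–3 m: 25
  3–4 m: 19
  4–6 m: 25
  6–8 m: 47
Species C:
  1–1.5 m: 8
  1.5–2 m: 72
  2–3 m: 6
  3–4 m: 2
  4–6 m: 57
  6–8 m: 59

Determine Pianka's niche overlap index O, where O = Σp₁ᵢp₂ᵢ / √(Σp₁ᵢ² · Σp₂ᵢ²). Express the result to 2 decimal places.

Proportions for Species A (n=130): 6/130=0.0462, 8/130=0.0615, 25/130=0.1923, 19/130=0.1462, 25/130=0.1923, 47/130=0.3615
Proportions for Species C (n=204): 8/204=0.0392, 72/204=0.3529, 6/204=0.0294, 2/204=0.0098, 57/204=0.2794, 59/204=0.2892
Σ p₁ᵢp₂ᵢ = 0.001811 + 0.021703 + 0.005654 + 0.001433 + 0.053729 + 0.104546 = 0.188876
Σp_1ᵢ² = 0.0462² + 0.0615² + 0.1923² + 0.1462² + 0.1923² + 0.3615² = 0.002134 + 0.003782 + 0.036979 + 0.021374 + 0.036979 + 0.130682 = 0.231930
Σp_2ᵢ² = 0.0392² + 0.3529² + 0.0294² + 0.0098² + 0.2794² + 0.2892² = 0.001537 + 0.124538 + 0.000864 + 0.000096 + 0.078064 + 0.083637 = 0.288736
O = 0.188876 / √(0.231930 × 0.288736) = 0.188876 / 0.2587789 = 0.7299

0.73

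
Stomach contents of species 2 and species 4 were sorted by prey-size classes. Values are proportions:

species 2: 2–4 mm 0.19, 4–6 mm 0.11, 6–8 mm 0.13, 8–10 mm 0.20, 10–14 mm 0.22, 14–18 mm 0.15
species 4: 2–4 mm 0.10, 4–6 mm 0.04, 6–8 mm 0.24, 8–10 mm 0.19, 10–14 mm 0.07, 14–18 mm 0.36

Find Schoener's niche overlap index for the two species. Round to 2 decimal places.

0.68

Σ|p₁ᵢ − p₂ᵢ| = 0.09 + 0.07 + 0.11 + 0.01 + 0.15 + 0.21 = 0.64
D = 1 − ½ × 0.64 = 1 − 0.320 = 0.6800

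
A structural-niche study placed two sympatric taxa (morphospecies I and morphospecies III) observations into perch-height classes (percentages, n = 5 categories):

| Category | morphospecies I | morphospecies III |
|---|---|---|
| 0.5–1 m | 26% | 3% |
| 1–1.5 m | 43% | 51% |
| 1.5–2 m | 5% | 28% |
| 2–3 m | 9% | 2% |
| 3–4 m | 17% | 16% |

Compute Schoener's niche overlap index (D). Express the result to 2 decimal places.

Convert percentages to proportions (divide by 100).
Σ|p₁ᵢ − p₂ᵢ| = 0.23 + 0.08 + 0.23 + 0.07 + 0.01 = 0.62
D = 1 − ½ × 0.62 = 1 − 0.310 = 0.6900

0.69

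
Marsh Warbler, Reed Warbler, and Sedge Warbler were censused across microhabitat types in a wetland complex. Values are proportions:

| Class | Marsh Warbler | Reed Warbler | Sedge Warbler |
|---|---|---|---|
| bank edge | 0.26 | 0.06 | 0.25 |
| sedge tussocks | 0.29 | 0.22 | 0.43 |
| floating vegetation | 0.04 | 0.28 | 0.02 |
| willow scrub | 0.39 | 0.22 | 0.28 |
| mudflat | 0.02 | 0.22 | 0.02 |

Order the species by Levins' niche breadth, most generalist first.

Reed Warbler > Marsh Warbler > Sedge Warbler

Σp_Marsᵢ² = 0.26² + 0.29² + 0.04² + 0.39² + 0.02² = 0.0676 + 0.0841 + 0.0016 + 0.1521 + 0.0004 = 0.3058
B_Mars = 1 / 0.3058 = 3.2701
Σp_Reedᵢ² = 0.06² + 0.22² + 0.28² + 0.22² + 0.22² = 0.0036 + 0.0484 + 0.0784 + 0.0484 + 0.0484 = 0.2272
B_Reed = 1 / 0.2272 = 4.4014
Σp_Sedgᵢ² = 0.25² + 0.43² + 0.02² + 0.28² + 0.02² = 0.0625 + 0.1849 + 0.0004 + 0.0784 + 0.0004 = 0.3266
B_Sedg = 1 / 0.3266 = 3.0618
Ranking by B (broadest → narrowest): Reed Warbler (4.40) > Marsh Warbler (3.27) > Sedge Warbler (3.06)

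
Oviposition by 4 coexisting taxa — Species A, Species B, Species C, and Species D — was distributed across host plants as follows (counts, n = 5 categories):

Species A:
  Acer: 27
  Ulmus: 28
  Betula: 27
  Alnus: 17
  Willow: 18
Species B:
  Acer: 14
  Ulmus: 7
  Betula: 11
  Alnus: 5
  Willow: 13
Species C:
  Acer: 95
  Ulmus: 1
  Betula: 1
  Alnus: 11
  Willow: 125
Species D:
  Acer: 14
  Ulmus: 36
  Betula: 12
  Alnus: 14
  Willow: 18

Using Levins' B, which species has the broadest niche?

Species A

Proportions for Species A (n=117): 27/117=0.2308, 28/117=0.2393, 27/117=0.2308, 17/117=0.1453, 18/117=0.1538
Proportions for Species B (n=50): 14/50=0.2800, 7/50=0.1400, 11/50=0.2200, 5/50=0.1000, 13/50=0.2600
Proportions for Species C (n=233): 95/233=0.4077, 1/233=0.0043, 1/233=0.0043, 11/233=0.0472, 125/233=0.5365
Proportions for Species D (n=94): 14/94=0.1489, 36/94=0.3830, 12/94=0.1277, 14/94=0.1489, 18/94=0.1915
Σp_Aᵢ² = 0.2308² + 0.2393² + 0.2308² + 0.1453² + 0.1538² = 0.053269 + 0.057264 + 0.053269 + 0.021112 + 0.023654 = 0.208568
B_A = 1 / 0.208568 = 4.7946
Σp_Bᵢ² = 0.2800² + 0.1400² + 0.2200² + 0.1000² + 0.2600² = 0.078400 + 0.019600 + 0.048400 + 0.010000 + 0.067600 = 0.224000
B_B = 1 / 0.224000 = 4.4643
Σp_Cᵢ² = 0.4077² + 0.0043² + 0.0043² + 0.0472² + 0.5365² = 0.166219 + 0.000018 + 0.000018 + 0.002228 + 0.287832 = 0.456315
B_C = 1 / 0.456315 = 2.1915
Σp_Dᵢ² = 0.1489² + 0.3830² + 0.1277² + 0.1489² + 0.1915² = 0.022171 + 0.146689 + 0.016307 + 0.022171 + 0.036672 = 0.244010
B_D = 1 / 0.244010 = 4.0982
Highest B → broadest niche (most generalist): Species A (B = 4.79).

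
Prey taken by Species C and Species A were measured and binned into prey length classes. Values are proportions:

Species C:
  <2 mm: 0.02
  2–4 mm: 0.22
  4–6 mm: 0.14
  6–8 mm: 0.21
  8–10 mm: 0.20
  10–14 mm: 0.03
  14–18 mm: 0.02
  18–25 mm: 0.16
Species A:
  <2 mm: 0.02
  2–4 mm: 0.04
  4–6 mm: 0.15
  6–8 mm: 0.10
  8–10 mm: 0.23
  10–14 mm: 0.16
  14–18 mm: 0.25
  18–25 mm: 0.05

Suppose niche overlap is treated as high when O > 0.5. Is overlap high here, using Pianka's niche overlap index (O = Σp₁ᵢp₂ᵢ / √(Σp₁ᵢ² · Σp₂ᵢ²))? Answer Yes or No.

Yes

Σ p₁ᵢp₂ᵢ = 0.0004 + 0.0088 + 0.0210 + 0.0210 + 0.0460 + 0.0048 + 0.0050 + 0.0080 = 0.1150
Σp_1ᵢ² = 0.02² + 0.22² + 0.14² + 0.21² + 0.20² + 0.03² + 0.02² + 0.16² = 0.0004 + 0.0484 + 0.0196 + 0.0441 + 0.0400 + 0.0009 + 0.0004 + 0.0256 = 0.1794
Σp_2ᵢ² = 0.02² + 0.04² + 0.15² + 0.10² + 0.23² + 0.16² + 0.25² + 0.05² = 0.0004 + 0.0016 + 0.0225 + 0.0100 + 0.0529 + 0.0256 + 0.0625 + 0.0025 = 0.1780
O = 0.1150 / √(0.1794 × 0.1780) = 0.1150 / 0.17870 = 0.6435
O = 0.6435 > 0.5 → Yes.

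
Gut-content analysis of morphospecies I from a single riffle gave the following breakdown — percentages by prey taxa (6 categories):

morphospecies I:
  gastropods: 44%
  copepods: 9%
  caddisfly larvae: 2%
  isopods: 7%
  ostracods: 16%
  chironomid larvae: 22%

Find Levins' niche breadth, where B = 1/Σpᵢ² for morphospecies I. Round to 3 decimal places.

Convert percentages to proportions (divide by 100).
Σpᵢ² = 0.44² + 0.09² + 0.02² + 0.07² + 0.16² + 0.22² = 0.1936 + 0.0081 + 0.0004 + 0.0049 + 0.0256 + 0.0484 = 0.2810
B = 1 / 0.2810 = 3.55872

3.559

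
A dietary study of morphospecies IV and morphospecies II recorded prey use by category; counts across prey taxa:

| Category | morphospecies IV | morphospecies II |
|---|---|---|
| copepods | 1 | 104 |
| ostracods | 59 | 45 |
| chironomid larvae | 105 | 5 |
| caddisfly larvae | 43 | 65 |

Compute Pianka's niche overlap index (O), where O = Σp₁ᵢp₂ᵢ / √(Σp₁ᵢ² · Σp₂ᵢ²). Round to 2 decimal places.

0.36

Proportions for morphospecies IV (n=208): 1/208=0.0048, 59/208=0.2837, 105/208=0.5048, 43/208=0.2067
Proportions for morphospecies II (n=219): 104/219=0.4749, 45/219=0.2055, 5/219=0.0228, 65/219=0.2968
Σ p₁ᵢp₂ᵢ = 0.002280 + 0.058300 + 0.011509 + 0.061349 = 0.133438
Σp_1ᵢ² = 0.0048² + 0.2837² + 0.5048² + 0.2067² = 0.000023 + 0.080486 + 0.254823 + 0.042725 = 0.378057
Σp_2ᵢ² = 0.4749² + 0.2055² + 0.0228² + 0.2968² = 0.225530 + 0.042230 + 0.000520 + 0.088090 = 0.356370
O = 0.133438 / √(0.378057 × 0.356370) = 0.133438 / 0.3670534 = 0.3635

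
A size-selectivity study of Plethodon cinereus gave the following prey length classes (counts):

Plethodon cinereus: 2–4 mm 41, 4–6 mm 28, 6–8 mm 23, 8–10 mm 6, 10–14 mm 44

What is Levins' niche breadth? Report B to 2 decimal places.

Proportions for Plethodon cinereus (n=142): 41/142=0.2887, 28/142=0.1972, 23/142=0.1620, 6/142=0.0423, 44/142=0.3099
Σpᵢ² = 0.2887² + 0.1972² + 0.1620² + 0.0423² + 0.3099² = 0.083348 + 0.038888 + 0.026244 + 0.001789 + 0.096038 = 0.246307
B = 1 / 0.246307 = 4.0600

4.06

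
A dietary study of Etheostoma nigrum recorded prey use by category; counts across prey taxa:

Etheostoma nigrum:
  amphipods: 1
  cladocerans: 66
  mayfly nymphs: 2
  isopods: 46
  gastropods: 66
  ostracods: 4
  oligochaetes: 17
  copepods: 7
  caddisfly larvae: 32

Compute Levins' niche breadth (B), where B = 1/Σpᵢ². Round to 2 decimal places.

Proportions for Etheostoma nigrum (n=241): 1/241=0.0041, 66/241=0.2739, 2/241=0.0083, 46/241=0.1909, 66/241=0.2739, 4/241=0.0166, 17/241=0.0705, 7/241=0.0290, 32/241=0.1328
Σpᵢ² = 0.0041² + 0.2739² + 0.0083² + 0.1909² + 0.2739² + 0.0166² + 0.0705² + 0.0290² + 0.1328² = 0.000017 + 0.075021 + 0.000069 + 0.036443 + 0.075021 + 0.000276 + 0.004970 + 0.000841 + 0.017636 = 0.210294
B = 1 / 0.210294 = 4.7552

4.76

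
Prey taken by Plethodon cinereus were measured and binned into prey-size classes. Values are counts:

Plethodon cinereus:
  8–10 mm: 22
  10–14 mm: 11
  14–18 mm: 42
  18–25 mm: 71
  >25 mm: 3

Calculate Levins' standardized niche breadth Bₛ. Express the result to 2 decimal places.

0.50

Proportions for Plethodon cinereus (n=149): 22/149=0.1477, 11/149=0.0738, 42/149=0.2819, 71/149=0.4765, 3/149=0.0201
Σpᵢ² = 0.1477² + 0.0738² + 0.2819² + 0.4765² + 0.0201² = 0.021815 + 0.005446 + 0.079468 + 0.227052 + 0.000404 = 0.334185
B = 1 / 0.334185 = 2.9924
Bₛ = (B − 1)/(n − 1) = (2.9924 − 1)/(5 − 1) = 1.9924/4 = 0.4981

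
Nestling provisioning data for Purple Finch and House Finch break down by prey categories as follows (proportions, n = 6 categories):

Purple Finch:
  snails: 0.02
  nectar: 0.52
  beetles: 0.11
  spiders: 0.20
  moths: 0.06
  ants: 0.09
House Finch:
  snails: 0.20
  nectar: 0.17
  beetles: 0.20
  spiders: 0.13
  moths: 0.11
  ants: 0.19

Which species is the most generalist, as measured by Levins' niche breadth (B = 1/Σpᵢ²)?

Σp_Purpᵢ² = 0.02² + 0.52² + 0.11² + 0.20² + 0.06² + 0.09² = 0.0004 + 0.2704 + 0.0121 + 0.0400 + 0.0036 + 0.0081 = 0.3346
B_Purp = 1 / 0.3346 = 2.9886
Σp_Housᵢ² = 0.20² + 0.17² + 0.20² + 0.13² + 0.11² + 0.19² = 0.0400 + 0.0289 + 0.0400 + 0.0169 + 0.0121 + 0.0361 = 0.1740
B_Hous = 1 / 0.1740 = 5.7471
Highest B → broadest niche (most generalist): House Finch (B = 5.75).

House Finch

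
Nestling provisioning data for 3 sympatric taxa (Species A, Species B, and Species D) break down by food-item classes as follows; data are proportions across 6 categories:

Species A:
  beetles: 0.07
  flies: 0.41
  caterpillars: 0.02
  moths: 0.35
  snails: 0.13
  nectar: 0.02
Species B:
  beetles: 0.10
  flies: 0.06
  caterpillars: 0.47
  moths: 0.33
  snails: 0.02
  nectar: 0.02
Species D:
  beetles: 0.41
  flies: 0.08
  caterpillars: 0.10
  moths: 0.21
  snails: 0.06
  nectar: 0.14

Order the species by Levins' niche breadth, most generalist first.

Species D > Species A > Species B

Σp_Aᵢ² = 0.07² + 0.41² + 0.02² + 0.35² + 0.13² + 0.02² = 0.0049 + 0.1681 + 0.0004 + 0.1225 + 0.0169 + 0.0004 = 0.3132
B_A = 1 / 0.3132 = 3.1928
Σp_Bᵢ² = 0.10² + 0.06² + 0.47² + 0.33² + 0.02² + 0.02² = 0.0100 + 0.0036 + 0.2209 + 0.1089 + 0.0004 + 0.0004 = 0.3442
B_B = 1 / 0.3442 = 2.9053
Σp_Dᵢ² = 0.41² + 0.08² + 0.10² + 0.21² + 0.06² + 0.14² = 0.1681 + 0.0064 + 0.0100 + 0.0441 + 0.0036 + 0.0196 = 0.2518
B_D = 1 / 0.2518 = 3.9714
Ranking by B (broadest → narrowest): Species D (3.97) > Species A (3.19) > Species B (2.91)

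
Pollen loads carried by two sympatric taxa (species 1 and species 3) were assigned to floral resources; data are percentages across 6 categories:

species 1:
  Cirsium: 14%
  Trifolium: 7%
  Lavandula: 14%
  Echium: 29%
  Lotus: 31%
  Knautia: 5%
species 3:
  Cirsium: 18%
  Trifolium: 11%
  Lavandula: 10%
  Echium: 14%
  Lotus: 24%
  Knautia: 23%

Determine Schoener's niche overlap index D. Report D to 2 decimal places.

0.74

Convert percentages to proportions (divide by 100).
Σ|p₁ᵢ − p₂ᵢ| = 0.04 + 0.04 + 0.04 + 0.15 + 0.07 + 0.18 = 0.52
D = 1 − ½ × 0.52 = 1 − 0.260 = 0.7400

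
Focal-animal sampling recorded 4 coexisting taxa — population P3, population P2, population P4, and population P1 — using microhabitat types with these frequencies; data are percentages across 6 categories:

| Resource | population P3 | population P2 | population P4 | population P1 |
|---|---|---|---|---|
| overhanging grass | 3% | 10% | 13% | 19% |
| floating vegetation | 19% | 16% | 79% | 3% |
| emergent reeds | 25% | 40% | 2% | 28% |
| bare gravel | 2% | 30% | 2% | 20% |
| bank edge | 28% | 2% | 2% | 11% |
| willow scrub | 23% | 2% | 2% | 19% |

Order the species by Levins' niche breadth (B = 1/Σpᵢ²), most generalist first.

population P1 > population P3 > population P2 > population P4

Convert percentages to proportions (divide by 100).
Σp_P3ᵢ² = 0.03² + 0.19² + 0.25² + 0.02² + 0.28² + 0.23² = 0.0009 + 0.0361 + 0.0625 + 0.0004 + 0.0784 + 0.0529 = 0.2312
B_P3 = 1 / 0.2312 = 4.3253
Σp_P2ᵢ² = 0.10² + 0.16² + 0.40² + 0.30² + 0.02² + 0.02² = 0.0100 + 0.0256 + 0.1600 + 0.0900 + 0.0004 + 0.0004 = 0.2864
B_P2 = 1 / 0.2864 = 3.4916
Σp_P4ᵢ² = 0.13² + 0.79² + 0.02² + 0.02² + 0.02² + 0.02² = 0.0169 + 0.6241 + 0.0004 + 0.0004 + 0.0004 + 0.0004 = 0.6426
B_P4 = 1 / 0.6426 = 1.5562
Σp_P1ᵢ² = 0.19² + 0.03² + 0.28² + 0.20² + 0.11² + 0.19² = 0.0361 + 0.0009 + 0.0784 + 0.0400 + 0.0121 + 0.0361 = 0.2036
B_P1 = 1 / 0.2036 = 4.9116
Ranking by B (broadest → narrowest): population P1 (4.91) > population P3 (4.33) > population P2 (3.49) > population P4 (1.56)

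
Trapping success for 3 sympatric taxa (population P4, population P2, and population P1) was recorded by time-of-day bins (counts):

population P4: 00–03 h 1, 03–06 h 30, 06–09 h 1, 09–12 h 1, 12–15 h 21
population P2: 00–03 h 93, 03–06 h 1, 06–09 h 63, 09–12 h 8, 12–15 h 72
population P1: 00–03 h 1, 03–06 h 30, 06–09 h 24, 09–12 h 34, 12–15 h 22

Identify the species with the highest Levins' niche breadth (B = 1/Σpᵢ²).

Proportions for population P4 (n=54): 1/54=0.0185, 30/54=0.5556, 1/54=0.0185, 1/54=0.0185, 21/54=0.3889
Proportions for population P2 (n=237): 93/237=0.3924, 1/237=0.0042, 63/237=0.2658, 8/237=0.0338, 72/237=0.3038
Proportions for population P1 (n=111): 1/111=0.0090, 30/111=0.2703, 24/111=0.2162, 34/111=0.3063, 22/111=0.1982
Σp_P4ᵢ² = 0.0185² + 0.5556² + 0.0185² + 0.0185² + 0.3889² = 0.000342 + 0.308691 + 0.000342 + 0.000342 + 0.151243 = 0.460960
B_P4 = 1 / 0.460960 = 2.1694
Σp_P2ᵢ² = 0.3924² + 0.0042² + 0.2658² + 0.0338² + 0.3038² = 0.153978 + 0.000018 + 0.070650 + 0.001142 + 0.092294 = 0.318082
B_P2 = 1 / 0.318082 = 3.1438
Σp_P1ᵢ² = 0.0090² + 0.2703² + 0.2162² + 0.3063² + 0.1982² = 0.000081 + 0.073062 + 0.046742 + 0.093820 + 0.039283 = 0.252988
B_P1 = 1 / 0.252988 = 3.9528
Highest B → broadest niche (most generalist): population P1 (B = 3.95).

population P1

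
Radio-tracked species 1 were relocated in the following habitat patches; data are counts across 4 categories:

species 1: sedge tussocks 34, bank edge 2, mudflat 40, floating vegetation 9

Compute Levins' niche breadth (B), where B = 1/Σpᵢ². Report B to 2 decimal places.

Proportions for species 1 (n=85): 34/85=0.4000, 2/85=0.0235, 40/85=0.4706, 9/85=0.1059
Σpᵢ² = 0.4000² + 0.0235² + 0.4706² + 0.1059² = 0.160000 + 0.000552 + 0.221464 + 0.011215 = 0.393231
B = 1 / 0.393231 = 2.5430

2.54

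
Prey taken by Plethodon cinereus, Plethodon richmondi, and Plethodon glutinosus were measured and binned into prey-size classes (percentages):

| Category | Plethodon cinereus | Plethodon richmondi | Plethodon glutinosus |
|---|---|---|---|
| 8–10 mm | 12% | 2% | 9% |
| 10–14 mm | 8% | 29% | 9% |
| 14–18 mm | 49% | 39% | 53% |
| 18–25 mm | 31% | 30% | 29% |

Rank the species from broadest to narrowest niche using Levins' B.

Plethodon richmondi > Plethodon cinereus > Plethodon glutinosus

Convert percentages to proportions (divide by 100).
Σp_cineᵢ² = 0.12² + 0.08² + 0.49² + 0.31² = 0.0144 + 0.0064 + 0.2401 + 0.0961 = 0.3570
B_cine = 1 / 0.3570 = 2.8011
Σp_richᵢ² = 0.02² + 0.29² + 0.39² + 0.30² = 0.0004 + 0.0841 + 0.1521 + 0.0900 = 0.3266
B_rich = 1 / 0.3266 = 3.0618
Σp_glutᵢ² = 0.09² + 0.09² + 0.53² + 0.29² = 0.0081 + 0.0081 + 0.2809 + 0.0841 = 0.3812
B_glut = 1 / 0.3812 = 2.6233
Ranking by B (broadest → narrowest): Plethodon richmondi (3.06) > Plethodon cinereus (2.80) > Plethodon glutinosus (2.62)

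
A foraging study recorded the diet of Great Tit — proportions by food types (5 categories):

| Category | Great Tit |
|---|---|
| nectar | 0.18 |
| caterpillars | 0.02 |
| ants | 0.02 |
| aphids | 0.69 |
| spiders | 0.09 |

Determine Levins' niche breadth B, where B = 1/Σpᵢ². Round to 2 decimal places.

1.93

Σpᵢ² = 0.18² + 0.02² + 0.02² + 0.69² + 0.09² = 0.0324 + 0.0004 + 0.0004 + 0.4761 + 0.0081 = 0.5174
B = 1 / 0.5174 = 1.9327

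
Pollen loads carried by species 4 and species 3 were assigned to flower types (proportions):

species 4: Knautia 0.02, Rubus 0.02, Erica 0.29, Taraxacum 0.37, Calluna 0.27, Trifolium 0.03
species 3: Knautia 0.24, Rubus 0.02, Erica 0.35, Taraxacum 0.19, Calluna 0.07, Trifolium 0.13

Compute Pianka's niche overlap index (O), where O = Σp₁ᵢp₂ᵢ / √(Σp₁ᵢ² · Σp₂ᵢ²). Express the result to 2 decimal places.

0.75

Σ p₁ᵢp₂ᵢ = 0.0048 + 0.0004 + 0.1015 + 0.0703 + 0.0189 + 0.0039 = 0.1998
Σp_1ᵢ² = 0.02² + 0.02² + 0.29² + 0.37² + 0.27² + 0.03² = 0.0004 + 0.0004 + 0.0841 + 0.1369 + 0.0729 + 0.0009 = 0.2956
Σp_2ᵢ² = 0.24² + 0.02² + 0.35² + 0.19² + 0.07² + 0.13² = 0.0576 + 0.0004 + 0.1225 + 0.0361 + 0.0049 + 0.0169 = 0.2384
O = 0.1998 / √(0.2956 × 0.2384) = 0.1998 / 0.26546 = 0.7527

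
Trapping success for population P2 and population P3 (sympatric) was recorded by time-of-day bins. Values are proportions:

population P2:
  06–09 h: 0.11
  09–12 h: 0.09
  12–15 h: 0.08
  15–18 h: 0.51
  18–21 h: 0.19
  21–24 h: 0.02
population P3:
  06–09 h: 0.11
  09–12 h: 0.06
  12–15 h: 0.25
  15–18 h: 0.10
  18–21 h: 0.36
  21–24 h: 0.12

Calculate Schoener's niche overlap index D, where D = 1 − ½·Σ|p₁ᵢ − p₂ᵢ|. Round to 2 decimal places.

Σ|p₁ᵢ − p₂ᵢ| = 0.00 + 0.03 + 0.17 + 0.41 + 0.17 + 0.10 = 0.88
D = 1 − ½ × 0.88 = 1 − 0.440 = 0.5600

0.56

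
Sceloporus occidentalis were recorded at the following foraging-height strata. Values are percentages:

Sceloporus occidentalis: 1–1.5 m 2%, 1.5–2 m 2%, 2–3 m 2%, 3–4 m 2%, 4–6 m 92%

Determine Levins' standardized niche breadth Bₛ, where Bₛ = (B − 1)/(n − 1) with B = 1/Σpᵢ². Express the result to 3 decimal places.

0.045

Convert percentages to proportions (divide by 100).
Σpᵢ² = 0.02² + 0.02² + 0.02² + 0.02² + 0.92² = 0.0004 + 0.0004 + 0.0004 + 0.0004 + 0.8464 = 0.8480
B = 1 / 0.8480 = 1.17925
Bₛ = (B − 1)/(n − 1) = (1.17925 − 1)/(5 − 1) = 0.17925/4 = 0.04481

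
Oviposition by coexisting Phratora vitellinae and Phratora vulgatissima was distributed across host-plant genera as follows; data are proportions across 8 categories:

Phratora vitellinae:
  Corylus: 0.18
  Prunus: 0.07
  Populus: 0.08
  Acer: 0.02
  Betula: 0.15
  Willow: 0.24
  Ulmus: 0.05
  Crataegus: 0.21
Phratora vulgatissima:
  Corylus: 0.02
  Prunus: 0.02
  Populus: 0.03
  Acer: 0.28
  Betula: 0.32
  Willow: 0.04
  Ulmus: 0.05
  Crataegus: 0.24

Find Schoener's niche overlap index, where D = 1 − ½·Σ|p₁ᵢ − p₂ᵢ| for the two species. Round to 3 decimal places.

Σ|p₁ᵢ − p₂ᵢ| = 0.16 + 0.05 + 0.05 + 0.26 + 0.17 + 0.20 + 0.00 + 0.03 = 0.92
D = 1 − ½ × 0.92 = 1 − 0.460 = 0.54000

0.540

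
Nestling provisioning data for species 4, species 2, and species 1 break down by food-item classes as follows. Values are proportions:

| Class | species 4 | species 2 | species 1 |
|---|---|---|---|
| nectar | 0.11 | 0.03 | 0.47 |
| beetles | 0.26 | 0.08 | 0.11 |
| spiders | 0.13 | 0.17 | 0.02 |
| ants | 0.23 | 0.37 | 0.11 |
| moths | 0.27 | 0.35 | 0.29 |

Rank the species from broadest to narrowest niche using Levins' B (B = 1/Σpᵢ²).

Σp_4ᵢ² = 0.11² + 0.26² + 0.13² + 0.23² + 0.27² = 0.0121 + 0.0676 + 0.0169 + 0.0529 + 0.0729 = 0.2224
B_4 = 1 / 0.2224 = 4.4964
Σp_2ᵢ² = 0.03² + 0.08² + 0.17² + 0.37² + 0.35² = 0.0009 + 0.0064 + 0.0289 + 0.1369 + 0.1225 = 0.2956
B_2 = 1 / 0.2956 = 3.3829
Σp_1ᵢ² = 0.47² + 0.11² + 0.02² + 0.11² + 0.29² = 0.2209 + 0.0121 + 0.0004 + 0.0121 + 0.0841 = 0.3296
B_1 = 1 / 0.3296 = 3.0340
Ranking by B (broadest → narrowest): species 4 (4.50) > species 2 (3.38) > species 1 (3.03)

species 4 > species 2 > species 1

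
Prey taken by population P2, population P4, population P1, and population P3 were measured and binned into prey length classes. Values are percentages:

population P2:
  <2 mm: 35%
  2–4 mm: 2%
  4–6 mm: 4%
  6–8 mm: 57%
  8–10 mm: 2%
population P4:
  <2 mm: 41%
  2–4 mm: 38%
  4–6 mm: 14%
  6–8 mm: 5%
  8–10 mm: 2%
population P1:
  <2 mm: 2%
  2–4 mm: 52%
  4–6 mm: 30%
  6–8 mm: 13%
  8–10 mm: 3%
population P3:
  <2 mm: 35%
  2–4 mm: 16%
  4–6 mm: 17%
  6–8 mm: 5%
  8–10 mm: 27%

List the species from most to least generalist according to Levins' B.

population P3 > population P4 > population P1 > population P2

Convert percentages to proportions (divide by 100).
Σp_P2ᵢ² = 0.35² + 0.02² + 0.04² + 0.57² + 0.02² = 0.1225 + 0.0004 + 0.0016 + 0.3249 + 0.0004 = 0.4498
B_P2 = 1 / 0.4498 = 2.2232
Σp_P4ᵢ² = 0.41² + 0.38² + 0.14² + 0.05² + 0.02² = 0.1681 + 0.1444 + 0.0196 + 0.0025 + 0.0004 = 0.3350
B_P4 = 1 / 0.3350 = 2.9851
Σp_P1ᵢ² = 0.02² + 0.52² + 0.30² + 0.13² + 0.03² = 0.0004 + 0.2704 + 0.0900 + 0.0169 + 0.0009 = 0.3786
B_P1 = 1 / 0.3786 = 2.6413
Σp_P3ᵢ² = 0.35² + 0.16² + 0.17² + 0.05² + 0.27² = 0.1225 + 0.0256 + 0.0289 + 0.0025 + 0.0729 = 0.2524
B_P3 = 1 / 0.2524 = 3.9620
Ranking by B (broadest → narrowest): population P3 (3.96) > population P4 (2.99) > population P1 (2.64) > population P2 (2.22)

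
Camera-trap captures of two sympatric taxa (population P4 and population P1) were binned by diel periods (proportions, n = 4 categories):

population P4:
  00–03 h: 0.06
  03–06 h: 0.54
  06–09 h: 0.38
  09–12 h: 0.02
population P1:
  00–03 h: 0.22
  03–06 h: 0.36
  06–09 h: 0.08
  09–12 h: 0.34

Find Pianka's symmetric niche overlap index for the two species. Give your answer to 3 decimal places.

0.674

Σ p₁ᵢp₂ᵢ = 0.0132 + 0.1944 + 0.0304 + 0.0068 = 0.2448
Σp_1ᵢ² = 0.06² + 0.54² + 0.38² + 0.02² = 0.0036 + 0.2916 + 0.1444 + 0.0004 = 0.4400
Σp_2ᵢ² = 0.22² + 0.36² + 0.08² + 0.34² = 0.0484 + 0.1296 + 0.0064 + 0.1156 = 0.3000
O = 0.2448 / √(0.4400 × 0.3000) = 0.2448 / 0.363318 = 0.67379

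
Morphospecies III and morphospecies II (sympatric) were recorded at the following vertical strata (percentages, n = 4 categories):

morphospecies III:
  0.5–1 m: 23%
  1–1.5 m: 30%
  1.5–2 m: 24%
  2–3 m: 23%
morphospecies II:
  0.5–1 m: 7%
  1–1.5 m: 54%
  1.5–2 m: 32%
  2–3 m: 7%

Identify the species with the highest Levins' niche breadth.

Convert percentages to proportions (divide by 100).
Σp_IIIᵢ² = 0.23² + 0.30² + 0.24² + 0.23² = 0.0529 + 0.0900 + 0.0576 + 0.0529 = 0.2534
B_III = 1 / 0.2534 = 3.9463
Σp_IIᵢ² = 0.07² + 0.54² + 0.32² + 0.07² = 0.0049 + 0.2916 + 0.1024 + 0.0049 = 0.4038
B_II = 1 / 0.4038 = 2.4765
Highest B → broadest niche (most generalist): morphospecies III (B = 3.95).

morphospecies III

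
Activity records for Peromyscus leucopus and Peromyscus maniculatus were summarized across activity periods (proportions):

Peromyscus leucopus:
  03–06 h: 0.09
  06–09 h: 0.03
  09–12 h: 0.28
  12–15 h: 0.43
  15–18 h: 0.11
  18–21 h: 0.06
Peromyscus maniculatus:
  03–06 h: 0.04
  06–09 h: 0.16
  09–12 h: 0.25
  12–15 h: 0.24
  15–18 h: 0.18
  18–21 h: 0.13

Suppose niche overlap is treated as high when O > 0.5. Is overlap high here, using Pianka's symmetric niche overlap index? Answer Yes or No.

Yes

Σ p₁ᵢp₂ᵢ = 0.0036 + 0.0048 + 0.0700 + 0.1032 + 0.0198 + 0.0078 = 0.2092
Σp_1ᵢ² = 0.09² + 0.03² + 0.28² + 0.43² + 0.11² + 0.06² = 0.0081 + 0.0009 + 0.0784 + 0.1849 + 0.0121 + 0.0036 = 0.2880
Σp_2ᵢ² = 0.04² + 0.16² + 0.25² + 0.24² + 0.18² + 0.13² = 0.0016 + 0.0256 + 0.0625 + 0.0576 + 0.0324 + 0.0169 = 0.1966
O = 0.2092 / √(0.2880 × 0.1966) = 0.2092 / 0.23795 = 0.8792
O = 0.8792 > 0.5 → Yes.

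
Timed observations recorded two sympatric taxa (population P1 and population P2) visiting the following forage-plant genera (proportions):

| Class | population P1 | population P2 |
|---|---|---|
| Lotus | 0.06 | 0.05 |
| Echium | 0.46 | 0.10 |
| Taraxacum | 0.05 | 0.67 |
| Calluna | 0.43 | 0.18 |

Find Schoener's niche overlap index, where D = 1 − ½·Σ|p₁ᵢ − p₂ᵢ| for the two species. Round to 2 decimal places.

0.38

Σ|p₁ᵢ − p₂ᵢ| = 0.01 + 0.36 + 0.62 + 0.25 = 1.24
D = 1 − ½ × 1.24 = 1 − 0.620 = 0.3800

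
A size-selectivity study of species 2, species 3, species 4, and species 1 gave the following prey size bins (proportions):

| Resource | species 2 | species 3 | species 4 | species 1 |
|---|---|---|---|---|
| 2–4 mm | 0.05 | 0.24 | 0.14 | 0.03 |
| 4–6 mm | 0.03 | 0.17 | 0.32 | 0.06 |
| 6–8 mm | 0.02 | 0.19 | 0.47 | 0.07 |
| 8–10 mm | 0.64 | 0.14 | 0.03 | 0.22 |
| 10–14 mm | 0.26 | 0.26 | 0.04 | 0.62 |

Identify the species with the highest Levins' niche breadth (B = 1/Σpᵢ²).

Σp_2ᵢ² = 0.05² + 0.03² + 0.02² + 0.64² + 0.26² = 0.0025 + 0.0009 + 0.0004 + 0.4096 + 0.0676 = 0.4810
B_2 = 1 / 0.4810 = 2.0790
Σp_3ᵢ² = 0.24² + 0.17² + 0.19² + 0.14² + 0.26² = 0.0576 + 0.0289 + 0.0361 + 0.0196 + 0.0676 = 0.2098
B_3 = 1 / 0.2098 = 4.7664
Σp_4ᵢ² = 0.14² + 0.32² + 0.47² + 0.03² + 0.04² = 0.0196 + 0.1024 + 0.2209 + 0.0009 + 0.0016 = 0.3454
B_4 = 1 / 0.3454 = 2.8952
Σp_1ᵢ² = 0.03² + 0.06² + 0.07² + 0.22² + 0.62² = 0.0009 + 0.0036 + 0.0049 + 0.0484 + 0.3844 = 0.4422
B_1 = 1 / 0.4422 = 2.2614
Highest B → broadest niche (most generalist): species 3 (B = 4.77).

species 3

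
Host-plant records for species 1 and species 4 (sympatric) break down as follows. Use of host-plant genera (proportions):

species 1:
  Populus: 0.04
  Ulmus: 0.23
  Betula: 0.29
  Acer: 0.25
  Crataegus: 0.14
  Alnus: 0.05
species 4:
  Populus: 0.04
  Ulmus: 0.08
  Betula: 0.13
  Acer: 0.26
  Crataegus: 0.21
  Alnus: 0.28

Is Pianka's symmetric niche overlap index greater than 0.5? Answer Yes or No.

Yes

Σ p₁ᵢp₂ᵢ = 0.0016 + 0.0184 + 0.0377 + 0.0650 + 0.0294 + 0.0140 = 0.1661
Σp_1ᵢ² = 0.04² + 0.23² + 0.29² + 0.25² + 0.14² + 0.05² = 0.0016 + 0.0529 + 0.0841 + 0.0625 + 0.0196 + 0.0025 = 0.2232
Σp_2ᵢ² = 0.04² + 0.08² + 0.13² + 0.26² + 0.21² + 0.28² = 0.0016 + 0.0064 + 0.0169 + 0.0676 + 0.0441 + 0.0784 = 0.2150
O = 0.1661 / √(0.2232 × 0.2150) = 0.1661 / 0.21906 = 0.7582
O = 0.7582 > 0.5 → Yes.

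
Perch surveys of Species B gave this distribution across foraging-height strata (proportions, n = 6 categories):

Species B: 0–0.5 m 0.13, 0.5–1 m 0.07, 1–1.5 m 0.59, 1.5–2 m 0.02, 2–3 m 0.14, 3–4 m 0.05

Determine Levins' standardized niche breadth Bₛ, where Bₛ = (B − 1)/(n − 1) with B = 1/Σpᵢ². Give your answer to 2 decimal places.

Σpᵢ² = 0.13² + 0.07² + 0.59² + 0.02² + 0.14² + 0.05² = 0.0169 + 0.0049 + 0.3481 + 0.0004 + 0.0196 + 0.0025 = 0.3924
B = 1 / 0.3924 = 2.5484
Bₛ = (B − 1)/(n − 1) = (2.5484 − 1)/(6 − 1) = 1.5484/5 = 0.3097

0.31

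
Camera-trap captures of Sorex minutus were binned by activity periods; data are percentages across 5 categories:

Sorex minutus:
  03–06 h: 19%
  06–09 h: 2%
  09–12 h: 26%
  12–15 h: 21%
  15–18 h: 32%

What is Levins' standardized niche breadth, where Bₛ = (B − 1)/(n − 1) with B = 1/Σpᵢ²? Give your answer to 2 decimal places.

Convert percentages to proportions (divide by 100).
Σpᵢ² = 0.19² + 0.02² + 0.26² + 0.21² + 0.32² = 0.0361 + 0.0004 + 0.0676 + 0.0441 + 0.1024 = 0.2506
B = 1 / 0.2506 = 3.9904
Bₛ = (B − 1)/(n − 1) = (3.9904 − 1)/(5 − 1) = 2.9904/4 = 0.7476

0.75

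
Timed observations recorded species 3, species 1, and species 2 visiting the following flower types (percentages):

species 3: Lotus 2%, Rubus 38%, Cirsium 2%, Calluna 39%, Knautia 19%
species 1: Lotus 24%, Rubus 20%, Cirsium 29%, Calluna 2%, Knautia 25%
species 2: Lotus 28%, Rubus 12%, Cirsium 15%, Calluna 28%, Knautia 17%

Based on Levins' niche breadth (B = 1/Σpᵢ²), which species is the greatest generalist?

species 2

Convert percentages to proportions (divide by 100).
Σp_3ᵢ² = 0.02² + 0.38² + 0.02² + 0.39² + 0.19² = 0.0004 + 0.1444 + 0.0004 + 0.1521 + 0.0361 = 0.3334
B_3 = 1 / 0.3334 = 2.9994
Σp_1ᵢ² = 0.24² + 0.20² + 0.29² + 0.02² + 0.25² = 0.0576 + 0.0400 + 0.0841 + 0.0004 + 0.0625 = 0.2446
B_1 = 1 / 0.2446 = 4.0883
Σp_2ᵢ² = 0.28² + 0.12² + 0.15² + 0.28² + 0.17² = 0.0784 + 0.0144 + 0.0225 + 0.0784 + 0.0289 = 0.2226
B_2 = 1 / 0.2226 = 4.4924
Highest B → broadest niche (most generalist): species 2 (B = 4.49).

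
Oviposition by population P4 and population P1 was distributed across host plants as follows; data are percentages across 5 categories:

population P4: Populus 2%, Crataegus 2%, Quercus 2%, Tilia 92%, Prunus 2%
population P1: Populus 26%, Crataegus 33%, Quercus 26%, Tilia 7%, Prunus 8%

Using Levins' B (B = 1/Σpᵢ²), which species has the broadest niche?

population P1

Convert percentages to proportions (divide by 100).
Σp_P4ᵢ² = 0.02² + 0.02² + 0.02² + 0.92² + 0.02² = 0.0004 + 0.0004 + 0.0004 + 0.8464 + 0.0004 = 0.8480
B_P4 = 1 / 0.8480 = 1.1792
Σp_P1ᵢ² = 0.26² + 0.33² + 0.26² + 0.07² + 0.08² = 0.0676 + 0.1089 + 0.0676 + 0.0049 + 0.0064 = 0.2554
B_P1 = 1 / 0.2554 = 3.9154
Highest B → broadest niche (most generalist): population P1 (B = 3.92).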